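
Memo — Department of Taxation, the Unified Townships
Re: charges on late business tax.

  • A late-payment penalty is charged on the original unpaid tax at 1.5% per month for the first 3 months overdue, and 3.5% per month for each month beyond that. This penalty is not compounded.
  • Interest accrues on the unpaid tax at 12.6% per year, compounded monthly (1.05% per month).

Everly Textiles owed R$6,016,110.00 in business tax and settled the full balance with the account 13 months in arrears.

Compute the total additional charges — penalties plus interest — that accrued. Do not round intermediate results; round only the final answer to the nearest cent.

Penalty, months 1–3: 3 × 1.5% × R$6,016,110.00 = R$270,724.95
Penalty, months 4–13: 10 × 3.5% × R$6,016,110.00 = R$2,105,638.50
Interest: R$6,016,110.00 × ((1 + 0.0105)^13 − 1) = R$6,016,110.00 × 0.1454394… = R$874,979.6586…
Penalties + interest = R$2,376,363.4500 + R$874,979.6586… = R$3,251,343.11

R$3,251,343.11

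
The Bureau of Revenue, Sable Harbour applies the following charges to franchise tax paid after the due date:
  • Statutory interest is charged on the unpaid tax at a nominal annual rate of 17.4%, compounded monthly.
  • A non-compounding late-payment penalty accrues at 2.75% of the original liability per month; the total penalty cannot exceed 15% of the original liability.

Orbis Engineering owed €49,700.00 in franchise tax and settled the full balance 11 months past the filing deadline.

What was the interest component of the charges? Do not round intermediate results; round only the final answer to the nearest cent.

Interest (17.4%/yr ÷ 12 = 1.45%/month): €49,700.00 × ((1 + 0.0145)^11 − 1) = €8,527.6086…

€8,527.61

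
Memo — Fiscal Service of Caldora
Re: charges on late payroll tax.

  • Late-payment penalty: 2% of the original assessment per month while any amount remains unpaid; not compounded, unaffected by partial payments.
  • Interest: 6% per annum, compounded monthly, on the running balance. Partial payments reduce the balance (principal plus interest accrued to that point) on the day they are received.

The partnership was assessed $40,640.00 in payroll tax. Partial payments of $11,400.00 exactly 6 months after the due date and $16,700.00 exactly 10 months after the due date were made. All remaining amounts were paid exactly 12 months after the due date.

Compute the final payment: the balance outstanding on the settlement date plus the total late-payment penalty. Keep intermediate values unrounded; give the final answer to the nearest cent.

$24,286.47

Monthly rate = 6% ÷ 12 = 0.5%
Balance at month 6: $40,640.0000 × (1 + 0.005)^6 = $41,874.5420…
After $11,400.00 payment: $41,874.5420… − $11,400.00 = $30,474.5420…
Balance at month 10: $30,474.5420… × (1 + 0.005)^4 = $31,088.6193…
After $16,700.00 payment: $31,088.6193… − $16,700.00 = $14,388.6193…
Balance at month 12: $14,388.6193… × (1 + 0.005)^2 = $14,532.8652…
Penalty: 12 × 2% × $40,640.00 = $9,753.60
Final settlement = outstanding balance + penalty = $14,532.8652… + $9,753.60 = $24,286.47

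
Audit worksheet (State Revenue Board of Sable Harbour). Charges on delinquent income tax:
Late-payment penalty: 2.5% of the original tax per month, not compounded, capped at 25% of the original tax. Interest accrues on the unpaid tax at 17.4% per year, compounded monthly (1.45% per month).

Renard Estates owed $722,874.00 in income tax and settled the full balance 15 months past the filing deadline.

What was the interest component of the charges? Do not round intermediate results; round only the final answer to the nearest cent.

$174,231.20

Interest: $722,874.00 × ((1 + 0.0145)^15 − 1) = $722,874.00 × 0.2410257… = $174,231.2021…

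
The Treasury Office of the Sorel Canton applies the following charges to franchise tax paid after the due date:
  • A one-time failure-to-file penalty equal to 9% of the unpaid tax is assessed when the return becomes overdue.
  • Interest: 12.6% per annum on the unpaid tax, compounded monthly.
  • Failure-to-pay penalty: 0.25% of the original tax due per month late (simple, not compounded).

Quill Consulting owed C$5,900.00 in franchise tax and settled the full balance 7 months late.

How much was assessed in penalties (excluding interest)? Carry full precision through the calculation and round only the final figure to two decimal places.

C$634.25

Failure-to-file penalty: 9% × C$5,900.00 = C$531.00
Failure-to-pay penalty: 7 × 0.25% × C$5,900.00 = C$103.25
Total penalty = C$531.00 + C$103.25 = C$634.25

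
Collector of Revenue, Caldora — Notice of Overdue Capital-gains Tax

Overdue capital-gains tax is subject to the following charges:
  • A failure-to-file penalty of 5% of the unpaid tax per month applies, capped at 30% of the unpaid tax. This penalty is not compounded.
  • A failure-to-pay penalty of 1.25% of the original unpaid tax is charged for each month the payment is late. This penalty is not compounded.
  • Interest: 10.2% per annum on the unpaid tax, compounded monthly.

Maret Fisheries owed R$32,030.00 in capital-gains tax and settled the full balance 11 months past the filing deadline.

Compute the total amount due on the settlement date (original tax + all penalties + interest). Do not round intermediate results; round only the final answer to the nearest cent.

Failure-to-file: 11 × 5% × R$32,030.00 = R$17,616.50, capped at 30% × R$32,030.00 = R$9,609.00
Failure-to-pay penalty = 1.25% × R$32,030.00 × 11 mo = R$4,404.13…
Interest (10.2%/yr ÷ 12 = 0.85%/month): R$32,030.00 × ((1 + 0.0085)^11 − 1) = R$3,125.3857…
Total = R$32,030.00 + R$14,013.1250 + R$3,125.3857… = R$49,168.51

R$49,168.51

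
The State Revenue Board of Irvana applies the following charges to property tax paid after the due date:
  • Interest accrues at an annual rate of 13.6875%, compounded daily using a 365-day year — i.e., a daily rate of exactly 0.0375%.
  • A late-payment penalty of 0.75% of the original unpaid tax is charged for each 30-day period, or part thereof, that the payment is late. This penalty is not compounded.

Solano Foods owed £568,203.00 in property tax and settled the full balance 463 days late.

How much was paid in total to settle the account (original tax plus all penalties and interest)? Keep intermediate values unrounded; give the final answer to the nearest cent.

Penalty periods: ⌈463/30⌉ = 16; penalty = 16 × 0.75% × £568,203.00 = £68,184.36
Interest: £568,203.00 × ((1 + 0.000375)^463 − 1) = £568,203.00 × 0.18957066… = £107,714.6186…
Total = £568,203.00 + £68,184.3600 + £107,714.6186… = £744,101.98

£744,101.98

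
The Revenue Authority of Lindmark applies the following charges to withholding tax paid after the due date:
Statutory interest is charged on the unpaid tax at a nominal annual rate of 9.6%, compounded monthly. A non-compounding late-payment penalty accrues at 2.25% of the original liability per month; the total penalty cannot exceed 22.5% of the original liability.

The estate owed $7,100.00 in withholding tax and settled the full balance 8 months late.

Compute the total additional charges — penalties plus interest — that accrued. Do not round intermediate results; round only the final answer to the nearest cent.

Penalty: 8 × 2.25% × $7,100.00 = $1,278.00 (below the 22.5% cap of $1,597.50)
Interest (9.6%/yr ÷ 12 = 0.8%/month): $7,100.00 × ((1 + 0.008)^8 − 1) = $467.3288…
Penalties + interest = $1,278.0000 + $467.3288… = $1,745.33

$1,745.33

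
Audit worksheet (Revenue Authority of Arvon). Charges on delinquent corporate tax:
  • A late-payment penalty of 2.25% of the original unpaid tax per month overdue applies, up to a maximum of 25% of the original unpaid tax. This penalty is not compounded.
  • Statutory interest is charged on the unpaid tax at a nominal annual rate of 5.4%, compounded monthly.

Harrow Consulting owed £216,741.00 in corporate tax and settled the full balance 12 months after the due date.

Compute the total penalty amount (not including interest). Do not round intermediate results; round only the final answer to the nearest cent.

Penalty (uncapped): 12 × 2.25% × £216,741.00 = £58,520.07; cap = 25% × £216,741.00 = £54,185.25 → penalty = £54,185.25

£54,185.25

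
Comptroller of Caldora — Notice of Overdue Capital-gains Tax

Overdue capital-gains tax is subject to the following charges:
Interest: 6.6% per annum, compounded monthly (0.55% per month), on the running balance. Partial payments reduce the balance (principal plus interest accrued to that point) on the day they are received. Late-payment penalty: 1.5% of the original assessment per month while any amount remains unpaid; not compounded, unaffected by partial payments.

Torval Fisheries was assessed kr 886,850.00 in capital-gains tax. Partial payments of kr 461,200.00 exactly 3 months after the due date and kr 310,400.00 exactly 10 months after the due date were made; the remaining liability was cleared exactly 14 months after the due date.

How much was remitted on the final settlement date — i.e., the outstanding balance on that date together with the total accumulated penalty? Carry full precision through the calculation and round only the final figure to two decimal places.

Balance at month 3: kr 886,850.0000 × (1 + 0.0055)^3 = kr 901,563.6542…
After kr 461,200.00 payment: kr 901,563.6542… − kr 461,200.00 = kr 440,363.6542…
Balance at month 10: kr 440,363.6542… × (1 + 0.0055)^7 = kr 457,599.9743…
After kr 310,400.00 payment: kr 457,599.9743… − kr 310,400.00 = kr 147,199.9743…
Balance at month 14: kr 147,199.9743… × (1 + 0.0055)^4 = kr 150,465.1887…
Penalty: 14 × 1.5% × kr 886,850.00 = kr 186,238.50
Final settlement = outstanding balance + penalty = kr 150,465.1887… + kr 186,238.50 = kr 336,703.69

kr 336,703.69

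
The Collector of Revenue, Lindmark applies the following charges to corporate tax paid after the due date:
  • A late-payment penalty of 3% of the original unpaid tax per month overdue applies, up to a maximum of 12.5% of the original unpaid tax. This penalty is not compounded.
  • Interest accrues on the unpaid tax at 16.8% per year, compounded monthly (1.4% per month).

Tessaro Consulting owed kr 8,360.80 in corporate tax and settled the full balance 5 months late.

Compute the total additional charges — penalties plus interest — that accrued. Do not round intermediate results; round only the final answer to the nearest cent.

Penalty (uncapped): 5 × 3% × kr 8,360.80 = kr 1,254.12; cap = 12.5% × kr 8,360.80 = kr 1,045.10 → penalty = kr 1,045.10
Interest: kr 8,360.80 × ((1 + 0.014)^5 − 1) = kr 8,360.80 × 0.0719876… = kr 601.8742…
Penalties + interest = kr 1,045.1000 + kr 601.8742… = kr 1,646.97

kr 1,646.97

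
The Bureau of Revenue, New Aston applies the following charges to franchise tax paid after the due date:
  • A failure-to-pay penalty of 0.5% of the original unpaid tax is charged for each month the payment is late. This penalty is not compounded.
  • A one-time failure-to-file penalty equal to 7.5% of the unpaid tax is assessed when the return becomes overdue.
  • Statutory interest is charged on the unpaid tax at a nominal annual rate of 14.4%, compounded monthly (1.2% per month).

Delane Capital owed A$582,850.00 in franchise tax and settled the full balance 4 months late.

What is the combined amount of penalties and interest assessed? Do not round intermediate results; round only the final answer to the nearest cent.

A$83,855.17

Failure-to-file penalty: 7.5% × A$582,850.00 = A$43,713.75
Failure-to-pay penalty: 4 × 0.5% × A$582,850.00 = A$11,657.00
Interest: A$582,850.00 × ((1 + 0.012)^4 − 1) = A$582,850.00 × 0.0488709… = A$28,484.4231…
Penalties + interest = A$55,370.7500 + A$28,484.4231… = A$83,855.17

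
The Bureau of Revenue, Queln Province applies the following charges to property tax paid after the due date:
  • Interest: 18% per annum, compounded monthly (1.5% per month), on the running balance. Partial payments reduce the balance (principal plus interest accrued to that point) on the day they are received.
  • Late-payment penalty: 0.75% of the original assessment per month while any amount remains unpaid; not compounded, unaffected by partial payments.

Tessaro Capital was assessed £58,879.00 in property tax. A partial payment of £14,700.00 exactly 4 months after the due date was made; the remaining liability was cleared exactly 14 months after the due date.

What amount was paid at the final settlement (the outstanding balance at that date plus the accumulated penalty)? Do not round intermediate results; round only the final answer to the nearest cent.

Balance at month 4: £58,879.0000 × (1 + 0.015)^4 = £62,492.0245…
After £14,700.00 payment: £62,492.0245… − £14,700.00 = £47,792.0245…
Balance at month 14: £47,792.0245… × (1 + 0.015)^10 = £55,464.5955…
Penalty: 14 × 0.75% × £58,879.00 = £6,182.30…
Final settlement = outstanding balance + penalty = £55,464.5955… + £6,182.30… = £61,646.89

£61,646.89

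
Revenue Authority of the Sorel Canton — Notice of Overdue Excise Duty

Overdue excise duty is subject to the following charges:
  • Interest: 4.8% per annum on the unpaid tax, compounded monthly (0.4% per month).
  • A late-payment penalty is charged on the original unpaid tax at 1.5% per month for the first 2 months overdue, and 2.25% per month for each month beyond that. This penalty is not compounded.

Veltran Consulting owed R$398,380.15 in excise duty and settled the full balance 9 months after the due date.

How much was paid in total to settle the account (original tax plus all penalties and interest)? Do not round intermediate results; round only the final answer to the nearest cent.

Penalty, months 1–2: 2 × 1.5% × R$398,380.15 = R$11,951.40…
Penalty, months 3–9: 7 × 2.25% × R$398,380.15 = R$62,744.87…
Interest: R$398,380.15 × ((1 + 0.004)^9 − 1) = R$398,380.15 × 0.0365814… = R$14,573.3070…
Total = R$398,380.15 + R$74,696.2781… + R$14,573.3070… = R$487,649.74

R$487,649.74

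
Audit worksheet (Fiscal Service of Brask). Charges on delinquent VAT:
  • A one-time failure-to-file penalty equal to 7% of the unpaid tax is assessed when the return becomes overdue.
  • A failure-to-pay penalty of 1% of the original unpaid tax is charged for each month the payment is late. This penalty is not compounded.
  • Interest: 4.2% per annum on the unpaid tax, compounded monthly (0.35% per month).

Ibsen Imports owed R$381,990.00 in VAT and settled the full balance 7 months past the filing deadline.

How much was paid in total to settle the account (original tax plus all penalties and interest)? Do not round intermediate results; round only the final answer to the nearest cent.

Failure-to-file penalty: 7% × R$381,990.00 = R$26,739.30
Failure-to-pay penalty: 7 × 1% × R$381,990.00 = R$26,739.30
Interest: R$381,990.00 × ((1 + 0.0035)^7 − 1) = R$381,990.00 × 0.0247588… = R$9,457.5972…
Total = R$381,990.00 + R$53,478.6000 + R$9,457.5972… = R$444,926.20

R$444,926.20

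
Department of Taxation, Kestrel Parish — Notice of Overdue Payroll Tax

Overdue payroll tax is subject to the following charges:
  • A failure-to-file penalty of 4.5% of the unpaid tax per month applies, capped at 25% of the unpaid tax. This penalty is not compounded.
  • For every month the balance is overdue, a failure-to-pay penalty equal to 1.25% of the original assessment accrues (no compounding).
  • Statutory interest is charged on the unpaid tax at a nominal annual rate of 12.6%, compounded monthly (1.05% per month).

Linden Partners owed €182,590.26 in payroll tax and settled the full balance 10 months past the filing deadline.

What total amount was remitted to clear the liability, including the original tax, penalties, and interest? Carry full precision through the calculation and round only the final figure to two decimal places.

€271,165.30

Failure-to-file: 10 × 4.5% × €182,590.26 = €82,165.62…, capped at 25% × €182,590.26 = €45,647.57…
Failure-to-pay penalty = 1.25% × €182,590.26 × 10 mo = €22,823.78…
Interest: €182,590.26 × ((1 + 0.0105)^10 − 1) = €182,590.26 × 0.1101028… = €20,103.6898…
Total = €182,590.26 + €68,471.3475 + €20,103.6898… = €271,165.30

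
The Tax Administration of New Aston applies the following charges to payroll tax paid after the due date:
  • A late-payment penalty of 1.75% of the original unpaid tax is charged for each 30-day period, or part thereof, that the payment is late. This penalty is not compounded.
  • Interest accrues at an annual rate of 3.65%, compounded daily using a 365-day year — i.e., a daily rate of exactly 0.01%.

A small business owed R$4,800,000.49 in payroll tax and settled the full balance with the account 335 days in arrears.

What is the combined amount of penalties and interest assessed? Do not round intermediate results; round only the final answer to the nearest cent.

R$1,171,515.54

Penalty periods: ⌈335/30⌉ = 12; penalty = 12 × 1.75% × R$4,800,000.49 = R$1,008,000.10…
Interest: R$4,800,000.49 × ((1 + 0.0001)^335 − 1) = R$4,800,000.49 × 0.03406571… = R$163,515.4332…
Penalties + interest = R$1,008,000.1029 + R$163,515.4332… = R$1,171,515.54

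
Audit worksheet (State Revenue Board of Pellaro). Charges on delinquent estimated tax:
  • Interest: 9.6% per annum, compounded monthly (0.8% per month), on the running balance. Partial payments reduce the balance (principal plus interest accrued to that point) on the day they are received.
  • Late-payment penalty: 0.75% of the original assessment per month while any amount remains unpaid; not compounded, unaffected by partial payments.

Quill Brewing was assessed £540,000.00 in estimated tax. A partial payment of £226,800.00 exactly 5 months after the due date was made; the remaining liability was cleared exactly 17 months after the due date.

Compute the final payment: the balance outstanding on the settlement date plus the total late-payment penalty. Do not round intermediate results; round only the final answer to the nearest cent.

£437,626.73

Balance at month 5: £540,000.0000 × (1 + 0.008)^5 = £561,948.3759…
After £226,800.00 payment: £561,948.3759… − £226,800.00 = £335,148.3759…
Balance at month 17: £335,148.3759… × (1 + 0.008)^12 = £368,776.7261…
Penalty: 17 × 0.75% × £540,000.00 = £68,850.00
Final settlement = outstanding balance + penalty = £368,776.7261… + £68,850.00 = £437,626.73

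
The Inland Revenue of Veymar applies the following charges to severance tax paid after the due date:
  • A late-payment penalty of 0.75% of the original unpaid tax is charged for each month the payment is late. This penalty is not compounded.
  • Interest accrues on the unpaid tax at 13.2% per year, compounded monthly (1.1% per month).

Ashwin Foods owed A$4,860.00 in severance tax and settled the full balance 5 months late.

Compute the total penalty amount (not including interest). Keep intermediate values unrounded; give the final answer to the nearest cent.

A$182.25

Late-payment penalty: 5 × 0.75% × A$4,860.00 = A$182.25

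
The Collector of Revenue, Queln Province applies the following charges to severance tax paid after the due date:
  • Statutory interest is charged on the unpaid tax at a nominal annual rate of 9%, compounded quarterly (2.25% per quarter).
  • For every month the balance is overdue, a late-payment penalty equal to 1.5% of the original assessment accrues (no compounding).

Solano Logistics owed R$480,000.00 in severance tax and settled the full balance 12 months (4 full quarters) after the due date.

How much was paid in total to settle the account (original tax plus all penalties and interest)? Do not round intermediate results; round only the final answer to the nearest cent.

R$611,079.99

Late-payment penalty: 12 × 1.5% × R$480,000.00 = R$86,400.00
Interest: R$480,000.00 × ((1 + 0.0225)^4 − 1) = R$480,000.00 × 0.0930833… = R$44,679.9930…
Total = R$480,000.00 + R$86,400.0000 + R$44,679.9930… = R$611,079.99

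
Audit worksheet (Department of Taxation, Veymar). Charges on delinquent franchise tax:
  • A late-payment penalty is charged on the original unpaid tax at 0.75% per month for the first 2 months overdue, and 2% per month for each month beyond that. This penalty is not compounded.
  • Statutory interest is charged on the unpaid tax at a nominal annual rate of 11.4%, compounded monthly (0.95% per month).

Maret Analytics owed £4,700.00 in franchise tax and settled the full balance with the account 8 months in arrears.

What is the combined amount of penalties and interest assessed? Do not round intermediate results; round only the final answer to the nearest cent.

£1,003.81

Penalty, months 1–2: 2 × 0.75% × £4,700.00 = £70.50
Penalty, months 3–8: 6 × 2% × £4,700.00 = £564.00
Interest: £4,700.00 × ((1 + 0.0095)^8 − 1) = £4,700.00 × 0.0785756… = £369.3053…
Penalties + interest = £634.5000 + £369.3053… = £1,003.81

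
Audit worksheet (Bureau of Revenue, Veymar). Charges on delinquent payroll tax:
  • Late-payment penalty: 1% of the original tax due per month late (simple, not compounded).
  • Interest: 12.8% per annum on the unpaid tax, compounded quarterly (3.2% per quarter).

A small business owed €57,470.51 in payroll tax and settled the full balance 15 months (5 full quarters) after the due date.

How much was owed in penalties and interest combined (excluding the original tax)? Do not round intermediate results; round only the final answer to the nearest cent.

€18,423.49

Late-payment penalty: 15 × 1% × €57,470.51 = €8,620.58…
Interest: €57,470.51 × ((1 + 0.032)^5 − 1) = €57,470.51 × 0.1705730… = €9,802.9148…
Penalties + interest = €8,620.5765 + €9,802.9148… = €18,423.49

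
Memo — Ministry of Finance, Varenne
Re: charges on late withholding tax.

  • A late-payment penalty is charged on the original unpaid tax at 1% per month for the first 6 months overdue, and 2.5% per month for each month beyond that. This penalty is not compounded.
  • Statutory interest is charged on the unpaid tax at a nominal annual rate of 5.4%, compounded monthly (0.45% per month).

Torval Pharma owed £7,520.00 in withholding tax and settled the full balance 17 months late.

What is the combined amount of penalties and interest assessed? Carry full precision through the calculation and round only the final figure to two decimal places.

Penalty, months 1–6: 6 × 1% × £7,520.00 = £451.20
Penalty, months 7–17: 11 × 2.5% × £7,520.00 = £2,068.00
Interest: £7,520.00 × ((1 + 0.0045)^17 − 1) = £7,520.00 × 0.0793170… = £596.4635…
Penalties + interest = £2,519.2000 + £596.4635… = £3,115.66

£3,115.66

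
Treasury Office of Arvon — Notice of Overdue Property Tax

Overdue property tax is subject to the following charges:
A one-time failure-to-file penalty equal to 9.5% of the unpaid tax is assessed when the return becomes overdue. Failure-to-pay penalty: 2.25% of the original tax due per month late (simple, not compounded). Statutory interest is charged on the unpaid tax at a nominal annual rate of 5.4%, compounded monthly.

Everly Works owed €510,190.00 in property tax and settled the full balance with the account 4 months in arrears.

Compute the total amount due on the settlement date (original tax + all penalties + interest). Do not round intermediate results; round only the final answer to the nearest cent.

Failure-to-file penalty: 9.5% × €510,190.00 = €48,468.05
Failure-to-pay penalty = 2.25% × €510,190.00 × 4 mo = €45,917.10
Interest (5.4%/yr ÷ 12 = 0.45%/month): €510,190.00 × ((1 + 0.0045)^4 − 1) = €9,245.5943…
Total = €510,190.00 + €94,385.1500 + €9,245.5943… = €613,820.74

€613,820.74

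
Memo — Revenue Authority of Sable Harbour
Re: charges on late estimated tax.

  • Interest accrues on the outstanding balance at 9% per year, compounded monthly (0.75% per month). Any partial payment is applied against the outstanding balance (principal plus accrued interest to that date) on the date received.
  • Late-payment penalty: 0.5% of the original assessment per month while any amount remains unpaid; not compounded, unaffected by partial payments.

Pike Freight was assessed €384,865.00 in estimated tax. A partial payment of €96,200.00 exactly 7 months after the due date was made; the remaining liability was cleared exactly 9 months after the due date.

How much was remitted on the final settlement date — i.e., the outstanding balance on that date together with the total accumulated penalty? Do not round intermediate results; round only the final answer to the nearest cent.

€331,307.05

Balance at month 7: €384,865.0000 × (1 + 0.0075)^7 = €405,530.7599…
After €96,200.00 payment: €405,530.7599… − €96,200.00 = €309,330.7599…
Balance at month 9: €309,330.7599… × (1 + 0.0075)^2 = €313,988.1211…
Penalty: 9 × 0.5% × €384,865.00 = €17,318.93…
Final settlement = outstanding balance + penalty = €313,988.1211… + €17,318.93… = €331,307.05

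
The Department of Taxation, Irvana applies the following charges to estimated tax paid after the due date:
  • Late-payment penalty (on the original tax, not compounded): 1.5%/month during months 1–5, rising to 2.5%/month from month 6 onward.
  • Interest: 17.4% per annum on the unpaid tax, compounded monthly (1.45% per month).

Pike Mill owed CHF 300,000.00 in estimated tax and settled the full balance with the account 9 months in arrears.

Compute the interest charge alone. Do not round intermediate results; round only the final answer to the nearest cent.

Interest: CHF 300,000.00 × ((1 + 0.0145)^9 − 1) = CHF 300,000.00 × 0.1383307… = CHF 41,499.2208…

CHF 41,499.22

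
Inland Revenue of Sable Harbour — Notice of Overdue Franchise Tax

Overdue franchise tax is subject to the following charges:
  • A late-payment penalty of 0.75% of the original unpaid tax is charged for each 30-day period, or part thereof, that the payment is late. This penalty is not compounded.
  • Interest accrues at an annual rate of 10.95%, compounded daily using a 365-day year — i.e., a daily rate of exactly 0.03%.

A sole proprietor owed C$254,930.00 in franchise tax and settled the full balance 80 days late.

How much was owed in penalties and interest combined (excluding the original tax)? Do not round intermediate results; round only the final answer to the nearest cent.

C$11,927.32

Penalty periods: ⌈80/30⌉ = 3; penalty = 3 × 0.75% × C$254,930.00 = C$5,735.93…
Interest: C$254,930.00 × ((1 + 0.0003)^80 − 1) = C$254,930.00 × 0.02428663… = C$6,191.3909…
Penalties + interest = C$5,735.9250 + C$6,191.3909… = C$11,927.32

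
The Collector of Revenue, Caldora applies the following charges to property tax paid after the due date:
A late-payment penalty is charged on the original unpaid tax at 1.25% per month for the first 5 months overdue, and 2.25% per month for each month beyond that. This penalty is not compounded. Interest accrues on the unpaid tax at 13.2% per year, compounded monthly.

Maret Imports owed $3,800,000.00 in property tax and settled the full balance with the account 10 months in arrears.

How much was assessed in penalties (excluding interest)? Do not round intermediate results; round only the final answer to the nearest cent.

$665,000.00

Penalty, months 1–5: 5 × 1.25% × $3,800,000.00 = $237,500.00
Penalty, months 6–10: 5 × 2.25% × $3,800,000.00 = $427,500.00
Total penalty = $237,500.00 + $427,500.00 = $665,000.00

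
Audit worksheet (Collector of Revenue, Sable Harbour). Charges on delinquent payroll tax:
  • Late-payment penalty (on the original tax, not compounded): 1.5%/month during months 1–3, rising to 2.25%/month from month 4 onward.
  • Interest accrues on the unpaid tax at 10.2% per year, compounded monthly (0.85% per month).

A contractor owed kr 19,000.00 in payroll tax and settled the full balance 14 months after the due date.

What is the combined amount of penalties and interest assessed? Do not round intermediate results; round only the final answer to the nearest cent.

Penalty, months 1–3: 3 × 1.5% × kr 19,000.00 = kr 855.00
Penalty, months 4–14: 11 × 2.25% × kr 19,000.00 = kr 4,702.50
Interest: kr 19,000.00 × ((1 + 0.0085)^14 − 1) = kr 19,000.00 × 0.1258036… = kr 2,390.2685…
Penalties + interest = kr 5,557.5000 + kr 2,390.2685… = kr 7,947.77

kr 7,947.77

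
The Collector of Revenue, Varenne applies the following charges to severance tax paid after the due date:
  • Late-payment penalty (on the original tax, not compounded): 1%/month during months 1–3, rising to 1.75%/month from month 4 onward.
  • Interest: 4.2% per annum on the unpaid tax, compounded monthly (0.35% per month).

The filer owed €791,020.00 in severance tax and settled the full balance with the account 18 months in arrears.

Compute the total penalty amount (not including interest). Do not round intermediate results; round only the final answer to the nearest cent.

Penalty, months 1–3: 3 × 1% × €791,020.00 = €23,730.60
Penalty, months 4–18: 15 × 1.75% × €791,020.00 = €207,642.75
Total penalty = €23,730.60 + €207,642.75 = €231,373.35

€231,373.35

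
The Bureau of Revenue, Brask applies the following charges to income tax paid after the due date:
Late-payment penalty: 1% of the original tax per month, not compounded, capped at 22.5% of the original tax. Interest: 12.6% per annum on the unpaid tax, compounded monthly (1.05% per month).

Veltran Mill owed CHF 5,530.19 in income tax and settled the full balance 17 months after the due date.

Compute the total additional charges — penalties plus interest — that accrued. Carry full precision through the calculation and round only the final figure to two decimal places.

CHF 2,014.71

Penalty: 17 × 1% × CHF 5,530.19 = CHF 940.13… (below the 22.5% cap of CHF 1,244.29…)
Interest: CHF 5,530.19 × ((1 + 0.0105)^17 − 1) = CHF 5,530.19 × 0.1943109… = CHF 1,074.5763…
Penalties + interest = CHF 940.1323 + CHF 1,074.5763… = CHF 2,014.71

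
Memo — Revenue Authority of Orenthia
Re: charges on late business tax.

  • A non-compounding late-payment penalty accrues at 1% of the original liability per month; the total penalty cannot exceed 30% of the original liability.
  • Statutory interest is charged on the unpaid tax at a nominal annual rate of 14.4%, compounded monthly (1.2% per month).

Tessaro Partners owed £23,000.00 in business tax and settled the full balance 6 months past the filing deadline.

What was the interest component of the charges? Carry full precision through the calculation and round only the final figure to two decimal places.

£1,706.48

Interest: £23,000.00 × ((1 + 0.012)^6 − 1) = £23,000.00 × 0.0741949… = £1,706.4821…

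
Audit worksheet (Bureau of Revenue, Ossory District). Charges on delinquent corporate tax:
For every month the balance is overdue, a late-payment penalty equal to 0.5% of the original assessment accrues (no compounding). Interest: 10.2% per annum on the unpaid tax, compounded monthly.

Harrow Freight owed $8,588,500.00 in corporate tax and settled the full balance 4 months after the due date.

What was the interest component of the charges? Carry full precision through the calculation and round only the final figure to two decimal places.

Interest (10.2%/yr ÷ 12 = 0.85%/month): $8,588,500.00 × ((1 + 0.0085)^4 − 1) = $295,753.2572…

$295,753.26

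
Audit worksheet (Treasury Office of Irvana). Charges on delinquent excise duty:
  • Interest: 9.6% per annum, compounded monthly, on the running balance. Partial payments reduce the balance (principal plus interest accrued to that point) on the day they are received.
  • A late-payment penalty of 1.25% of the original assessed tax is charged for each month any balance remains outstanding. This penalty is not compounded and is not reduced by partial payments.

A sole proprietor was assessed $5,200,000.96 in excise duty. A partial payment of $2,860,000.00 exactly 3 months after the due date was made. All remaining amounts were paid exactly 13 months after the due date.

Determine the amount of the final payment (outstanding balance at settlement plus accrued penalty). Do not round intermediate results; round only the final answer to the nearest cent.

Monthly rate = 9.6% ÷ 12 = 0.8%
Balance at month 3: $5,200,000.9600 × (1 + 0.008)^3 = $5,325,802.0456…
After $2,860,000.00 payment: $5,325,802.0456… − $2,860,000.00 = $2,465,802.0456…
Balance at month 13: $2,465,802.0456… × (1 + 0.008)^10 = $2,670,321.3595…
Penalty: 13 × 1.25% × $5,200,000.96 = $845,000.16…
Final settlement = outstanding balance + penalty = $2,670,321.3595… + $845,000.16… = $3,515,321.52

$3,515,321.52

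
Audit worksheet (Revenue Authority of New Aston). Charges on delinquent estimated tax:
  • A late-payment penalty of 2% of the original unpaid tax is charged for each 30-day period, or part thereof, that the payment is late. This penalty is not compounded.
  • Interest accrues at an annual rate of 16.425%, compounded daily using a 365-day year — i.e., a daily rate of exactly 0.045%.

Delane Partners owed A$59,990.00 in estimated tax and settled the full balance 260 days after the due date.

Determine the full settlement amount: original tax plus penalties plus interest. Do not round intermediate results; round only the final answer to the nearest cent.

A$78,232.35

Penalty periods: ⌈260/30⌉ = 9; penalty = 9 × 2% × A$59,990.00 = A$10,798.20
Interest: A$59,990.00 × ((1 + 0.00045)^260 − 1) = A$59,990.00 × 0.12408985… = A$7,444.1499…
Total = A$59,990.00 + A$10,798.2000 + A$7,444.1499… = A$78,232.35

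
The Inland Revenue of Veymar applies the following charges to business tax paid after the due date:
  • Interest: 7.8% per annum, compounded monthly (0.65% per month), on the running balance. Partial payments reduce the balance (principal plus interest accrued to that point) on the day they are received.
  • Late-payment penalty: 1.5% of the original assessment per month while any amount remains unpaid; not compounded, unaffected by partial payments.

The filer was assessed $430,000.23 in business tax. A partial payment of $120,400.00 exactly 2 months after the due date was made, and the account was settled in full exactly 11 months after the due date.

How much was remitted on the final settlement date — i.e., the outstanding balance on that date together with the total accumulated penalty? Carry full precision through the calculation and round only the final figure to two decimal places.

$405,084.90

Balance at month 2: $430,000.2300 × (1 + 0.0065)^2 = $435,608.4005…
After $120,400.00 payment: $435,608.4005… − $120,400.00 = $315,208.4005…
Balance at month 11: $315,208.4005… × (1 + 0.0065)^9 = $334,134.8666…
Penalty: 11 × 1.5% × $430,000.23 = $70,950.04…
Final settlement = outstanding balance + penalty = $334,134.8666… + $70,950.04… = $405,084.90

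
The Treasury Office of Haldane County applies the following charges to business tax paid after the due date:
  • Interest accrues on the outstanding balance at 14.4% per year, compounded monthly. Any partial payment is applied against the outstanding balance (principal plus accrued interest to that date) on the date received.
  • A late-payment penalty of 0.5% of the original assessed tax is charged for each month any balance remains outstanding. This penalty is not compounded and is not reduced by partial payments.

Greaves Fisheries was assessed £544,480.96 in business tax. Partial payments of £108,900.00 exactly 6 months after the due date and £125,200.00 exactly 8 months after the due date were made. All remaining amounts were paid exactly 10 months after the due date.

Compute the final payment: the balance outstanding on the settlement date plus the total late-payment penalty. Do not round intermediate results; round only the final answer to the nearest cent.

Monthly rate = 14.4% ÷ 12 = 1.2%
Balance at month 6: £544,480.9600 × (1 + 0.012)^6 = £584,878.6554…
After £108,900.00 payment: £584,878.6554… − £108,900.00 = £475,978.6554…
Balance at month 8: £475,978.6554… × (1 + 0.012)^2 = £487,470.6841…
After £125,200.00 payment: £487,470.6841… − £125,200.00 = £362,270.6841…
Balance at month 10: £362,270.6841… × (1 + 0.012)^2 = £371,017.3475…
Penalty: 10 × 0.5% × £544,480.96 = £27,224.05…
Final settlement = outstanding balance + penalty = £371,017.3475… + £27,224.05… = £398,241.40

£398,241.40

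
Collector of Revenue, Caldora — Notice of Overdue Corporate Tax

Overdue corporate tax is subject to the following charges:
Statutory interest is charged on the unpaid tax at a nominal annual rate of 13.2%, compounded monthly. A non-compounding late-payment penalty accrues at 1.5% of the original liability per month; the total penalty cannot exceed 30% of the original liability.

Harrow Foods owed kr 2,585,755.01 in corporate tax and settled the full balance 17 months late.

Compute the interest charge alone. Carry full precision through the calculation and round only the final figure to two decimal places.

kr 528,520.42

Interest (13.2%/yr ÷ 12 = 1.1%/month): kr 2,585,755.01 × ((1 + 0.011)^17 − 1) = kr 528,520.4232…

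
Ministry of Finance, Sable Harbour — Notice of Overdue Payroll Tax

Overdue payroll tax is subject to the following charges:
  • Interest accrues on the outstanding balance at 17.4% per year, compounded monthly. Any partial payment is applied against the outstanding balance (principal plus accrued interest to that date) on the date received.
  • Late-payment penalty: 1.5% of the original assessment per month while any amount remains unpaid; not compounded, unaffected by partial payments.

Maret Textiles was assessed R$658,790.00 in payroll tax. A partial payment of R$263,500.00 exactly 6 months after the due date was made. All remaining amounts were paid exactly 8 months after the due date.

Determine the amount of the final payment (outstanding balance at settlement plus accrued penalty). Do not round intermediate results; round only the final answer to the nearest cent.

R$547,060.37

Monthly rate = 17.4% ÷ 12 = 1.45%
Balance at month 6: R$658,790.0000 × (1 + 0.0145)^6 = R$718,222.9964…
After R$263,500.00 payment: R$718,222.9964… − R$263,500.00 = R$454,722.9964…
Balance at month 8: R$454,722.9964… × (1 + 0.0145)^2 = R$468,005.5688…
Penalty: 8 × 1.5% × R$658,790.00 = R$79,054.80
Final settlement = outstanding balance + penalty = R$468,005.5688… + R$79,054.80 = R$547,060.37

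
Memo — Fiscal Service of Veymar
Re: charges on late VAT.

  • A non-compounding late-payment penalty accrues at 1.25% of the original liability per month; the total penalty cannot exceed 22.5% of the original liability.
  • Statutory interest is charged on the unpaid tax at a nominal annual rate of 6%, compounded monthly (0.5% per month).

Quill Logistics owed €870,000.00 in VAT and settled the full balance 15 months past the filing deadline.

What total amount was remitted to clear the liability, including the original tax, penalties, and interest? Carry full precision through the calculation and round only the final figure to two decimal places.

€1,100,708.98

Penalty: 15 × 1.25% × €870,000.00 = €163,125.00 (below the 22.5% cap of €195,750.00)
Interest: €870,000.00 × ((1 + 0.005)^15 − 1) = €870,000.00 × 0.0776827… = €67,583.9817…
Total = €870,000.00 + €163,125.0000 + €67,583.9817… = €1,100,708.98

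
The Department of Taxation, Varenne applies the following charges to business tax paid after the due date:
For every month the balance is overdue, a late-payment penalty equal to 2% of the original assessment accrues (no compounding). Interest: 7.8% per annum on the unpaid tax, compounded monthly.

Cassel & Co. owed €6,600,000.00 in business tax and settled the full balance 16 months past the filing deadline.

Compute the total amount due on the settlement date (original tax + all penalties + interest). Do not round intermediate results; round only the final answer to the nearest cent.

€9,432,898.79

Late-payment penalty: 16 × 2% × €6,600,000.00 = €2,112,000.00
Interest (7.8%/yr ÷ 12 = 0.65%/month): €6,600,000.00 × ((1 + 0.0065)^16 − 1) = €720,898.7947…
Total = €6,600,000.00 + €2,112,000.0000 + €720,898.7947… = €9,432,898.79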